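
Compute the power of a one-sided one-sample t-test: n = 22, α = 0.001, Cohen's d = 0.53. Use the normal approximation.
Power ≈ 0.27

Power calculation (one-sample t-test, normal approximation):
z_β = d · √n - z_α
z_β = 0.53 · √22 - 3.090
z_β = 0.53 · 4.690 - 3.090
z_β = -0.604

Power = Φ(z_β) = Φ(-0.604) ≈ 0.273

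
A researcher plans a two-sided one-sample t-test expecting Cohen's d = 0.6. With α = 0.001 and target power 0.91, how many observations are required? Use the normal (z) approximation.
n = 60

Sample size formula (one-sample t-test, normal approximation):
n = ((z_{α/2} + z_β) / d)²

z_{α/2} = 3.291 (for α = 0.001, two-sided)
z_β = 1.341 (for power = 0.91)
d = 0.6

n = ((3.291 + 1.341) / 0.6)²
n = (7.720)²
n ≈ 59.60
Round up to the next whole number: n = 60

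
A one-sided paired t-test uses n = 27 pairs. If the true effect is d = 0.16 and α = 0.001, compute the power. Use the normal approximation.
Power ≈ 0.01

Power calculation (paired t-test, normal approximation):
z_β = d · √n - z_α
z_β = 0.16 · √27 - 3.090
z_β = 0.16 · 5.196 - 3.090
z_β = -2.259

Power = Φ(z_β) = Φ(-2.259) ≈ 0.012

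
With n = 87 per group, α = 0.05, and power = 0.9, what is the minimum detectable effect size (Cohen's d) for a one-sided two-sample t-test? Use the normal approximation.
d ≈ 0.44

Minimum detectable effect (two-sample t-test, normal approximation):
d = (z_α + z_β) / √(n/2)
d = (1.645 + 1.282) / √(87/2)
d = 2.926 / 6.595
d ≈ 0.44

By Cohen's convention (0.2 small / 0.5 medium / 0.8 large): small effect.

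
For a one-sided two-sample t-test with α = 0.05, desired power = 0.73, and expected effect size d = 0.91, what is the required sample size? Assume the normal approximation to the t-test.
n = 13 per group

Sample size formula (two-sample t-test, normal approximation):
n = 2 · ((z_α + z_β) / d)²

z_α = 1.645 (for α = 0.05, one-sided)
z_β = 0.613 (for power = 0.73)
d = 0.91

n = 2 · ((1.645 + 0.613) / 0.91)²
n = 2 · (2.481)²
n ≈ 12.31
Round up to the next whole number: n = 13 per group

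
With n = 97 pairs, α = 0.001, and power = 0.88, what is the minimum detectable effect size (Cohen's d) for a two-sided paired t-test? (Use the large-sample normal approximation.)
d ≈ 0.45

Minimum detectable effect (paired t-test, normal approximation):
d = (z_{α/2} + z_β) / √n
d = (3.291 + 1.175) / √97
d = 4.466 / 9.849
d ≈ 0.45

By Cohen's convention (0.2 small / 0.5 medium / 0.8 large): small effect.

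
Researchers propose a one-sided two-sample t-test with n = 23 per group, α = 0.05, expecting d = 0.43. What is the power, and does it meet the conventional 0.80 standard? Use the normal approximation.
Power ≈ 0.43; the study is underpowered (power < 0.80)

Power calculation (two-sample t-test, normal approximation):
z_β = d · √(n/2) - z_α
z_β = 0.43 · √(23/2) - 1.645
z_β = 0.43 · 3.391 - 1.645
z_β = -0.187

Power = Φ(z_β) = Φ(-0.187) ≈ 0.426

Effect size d = 0.43 is small by Cohen's convention (0.2/0.5/0.8).

Threshold: power ≥ 0.80 is conventionally adequate.
Power ≈ 0.43 → the study is underpowered (power < 0.80).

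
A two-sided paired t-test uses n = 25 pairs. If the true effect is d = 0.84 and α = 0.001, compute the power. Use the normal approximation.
Power ≈ 0.82

Power calculation (paired t-test, normal approximation):
z_β = d · √n - z_{α/2}
z_β = 0.84 · √25 - 3.291
z_β = 0.84 · 5.000 - 3.291
z_β = 0.909

Power = Φ(z_β) = Φ(0.909) ≈ 0.818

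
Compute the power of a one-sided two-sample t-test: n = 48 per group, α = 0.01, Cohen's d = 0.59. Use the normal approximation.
Power ≈ 0.71

Power calculation (two-sample t-test, normal approximation):
z_β = d · √(n/2) - z_α
z_β = 0.59 · √(48/2) - 2.326
z_β = 0.59 · 4.899 - 2.326
z_β = 0.564

Power = Φ(z_β) = Φ(0.564) ≈ 0.714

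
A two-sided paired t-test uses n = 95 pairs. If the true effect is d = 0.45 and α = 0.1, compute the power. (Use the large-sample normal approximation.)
Power ≈ 1.00

Power calculation (paired t-test, normal approximation):
z_β = d · √n - z_{α/2}
z_β = 0.45 · √95 - 1.645
z_β = 0.45 · 9.747 - 1.645
z_β = 2.741

Power = Φ(z_β) = Φ(2.741) ≈ 0.997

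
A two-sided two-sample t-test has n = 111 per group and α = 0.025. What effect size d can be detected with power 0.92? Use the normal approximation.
d ≈ 0.49

Minimum detectable effect (two-sample t-test, normal approximation):
d = (z_{α/2} + z_β) / √(n/2)
d = (2.241 + 1.405) / √(111/2)
d = 3.646 / 7.450
d ≈ 0.49

By Cohen's convention (0.2 small / 0.5 medium / 0.8 large): small effect.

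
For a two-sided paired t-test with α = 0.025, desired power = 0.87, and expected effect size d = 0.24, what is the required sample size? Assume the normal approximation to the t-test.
n = 197 pairs

Sample size formula (paired t-test, normal approximation):
n = ((z_{α/2} + z_β) / d)²

z_{α/2} = 2.241 (for α = 0.025, two-sided)
z_β = 1.126 (for power = 0.87)
d = 0.24

n = ((2.241 + 1.126) / 0.24)²
n = (14.029)²
n ≈ 196.81
Round up to the next whole number: n = 197 pairs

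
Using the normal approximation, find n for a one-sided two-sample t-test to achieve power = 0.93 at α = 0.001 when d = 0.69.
n = 88 per group

Sample size formula (two-sample t-test, normal approximation):
n = 2 · ((z_α + z_β) / d)²

z_α = 3.090 (for α = 0.001, one-sided)
z_β = 1.476 (for power = 0.93)
d = 0.69

n = 2 · ((3.090 + 1.476) / 0.69)²
n = 2 · (6.617)²
n ≈ 87.57
Round up to the next whole number: n = 88 per group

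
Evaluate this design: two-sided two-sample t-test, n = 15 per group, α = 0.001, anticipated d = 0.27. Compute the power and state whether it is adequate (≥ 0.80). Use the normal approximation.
Power ≈ 0.01; the study is underpowered (power < 0.80)

Power calculation (two-sample t-test, normal approximation):
z_β = d · √(n/2) - z_{α/2}
z_β = 0.27 · √(15/2) - 3.291
z_β = 0.27 · 2.739 - 3.291
z_β = -2.551

Power = Φ(z_β) = Φ(-2.551) ≈ 0.005

Effect size d = 0.27 is small by Cohen's convention (0.2/0.5/0.8).

Threshold: power ≥ 0.80 is conventionally adequate.
Power ≈ 0.01 → the study is underpowered (power < 0.80).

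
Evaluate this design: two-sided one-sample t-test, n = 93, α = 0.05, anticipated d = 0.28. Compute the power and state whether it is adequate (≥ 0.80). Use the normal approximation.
Power ≈ 0.77; the study is underpowered (power < 0.80)

Power calculation (one-sample t-test, normal approximation):
z_β = d · √n - z_{α/2}
z_β = 0.28 · √93 - 1.960
z_β = 0.28 · 9.644 - 1.960
z_β = 0.740

Power = Φ(z_β) = Φ(0.740) ≈ 0.770

Effect size d = 0.28 is small by Cohen's convention (0.2/0.5/0.8).

Threshold: power ≥ 0.80 is conventionally adequate.
Power ≈ 0.77 → the study is underpowered (power < 0.80).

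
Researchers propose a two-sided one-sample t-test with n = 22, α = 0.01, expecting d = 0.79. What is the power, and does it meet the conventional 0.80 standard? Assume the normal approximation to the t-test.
Power ≈ 0.87; the study is adequately powered (power ≥ 0.80)

Power calculation (one-sample t-test, normal approximation):
z_β = d · √n - z_{α/2}
z_β = 0.79 · √22 - 2.576
z_β = 0.79 · 4.690 - 2.576
z_β = 1.130

Power = Φ(z_β) = Φ(1.130) ≈ 0.871

Effect size d = 0.79 is medium by Cohen's convention (0.2/0.5/0.8).

Threshold: power ≥ 0.80 is conventionally adequate.
Power ≈ 0.87 → the study is adequately powered (power ≥ 0.80).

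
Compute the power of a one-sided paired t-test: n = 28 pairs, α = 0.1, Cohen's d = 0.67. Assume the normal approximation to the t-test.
Power ≈ 0.99

Power calculation (paired t-test, normal approximation):
z_β = d · √n - z_α
z_β = 0.67 · √28 - 1.282
z_β = 0.67 · 5.292 - 1.282
z_β = 2.264

Power = Φ(z_β) = Φ(2.264) ≈ 0.988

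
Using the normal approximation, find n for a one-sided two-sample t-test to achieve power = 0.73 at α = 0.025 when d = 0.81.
n = 21 per group

Sample size formula (two-sample t-test, normal approximation):
n = 2 · ((z_α + z_β) / d)²

z_α = 1.960 (for α = 0.025, one-sided)
z_β = 0.613 (for power = 0.73)
d = 0.81

n = 2 · ((1.960 + 0.613) / 0.81)²
n = 2 · (3.177)²
n ≈ 20.19
Round up to the next whole number: n = 21 per group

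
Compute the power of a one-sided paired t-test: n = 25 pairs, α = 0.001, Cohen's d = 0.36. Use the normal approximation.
Power ≈ 0.10

Power calculation (paired t-test, normal approximation):
z_β = d · √n - z_α
z_β = 0.36 · √25 - 3.090
z_β = 0.36 · 5.000 - 3.090
z_β = -1.290

Power = Φ(z_β) = Φ(-1.290) ≈ 0.098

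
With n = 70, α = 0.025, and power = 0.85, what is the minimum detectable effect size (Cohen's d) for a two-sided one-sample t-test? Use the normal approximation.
d ≈ 0.39

Minimum detectable effect (one-sample t-test, normal approximation):
d = (z_{α/2} + z_β) / √n
d = (2.241 + 1.036) / √70
d = 3.278 / 8.367
d ≈ 0.39

By Cohen's convention (0.2 small / 0.5 medium / 0.8 large): small effect.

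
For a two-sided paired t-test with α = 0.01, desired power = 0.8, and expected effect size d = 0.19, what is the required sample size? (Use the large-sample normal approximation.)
n = 324 pairs

Sample size formula (paired t-test, normal approximation):
n = ((z_{α/2} + z_β) / d)²

z_{α/2} = 2.576 (for α = 0.01, two-sided)
z_β = 0.842 (for power = 0.8)
d = 0.19

n = ((2.576 + 0.842) / 0.19)²
n = (17.989)²
n ≈ 323.60
Round up to the next whole number: n = 324 pairs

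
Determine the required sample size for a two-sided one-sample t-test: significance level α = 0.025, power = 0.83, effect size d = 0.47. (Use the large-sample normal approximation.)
n = 47

Sample size formula (one-sample t-test, normal approximation):
n = ((z_{α/2} + z_β) / d)²

z_{α/2} = 2.241 (for α = 0.025, two-sided)
z_β = 0.954 (for power = 0.83)
d = 0.47

n = ((2.241 + 0.954) / 0.47)²
n = (6.798)²
n ≈ 46.21
Round up to the next whole number: n = 47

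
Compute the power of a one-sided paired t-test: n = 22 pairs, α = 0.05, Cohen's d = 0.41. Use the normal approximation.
Power ≈ 0.61

Power calculation (paired t-test, normal approximation):
z_β = d · √n - z_α
z_β = 0.41 · √22 - 1.645
z_β = 0.41 · 4.690 - 1.645
z_β = 0.278

Power = Φ(z_β) = Φ(0.278) ≈ 0.610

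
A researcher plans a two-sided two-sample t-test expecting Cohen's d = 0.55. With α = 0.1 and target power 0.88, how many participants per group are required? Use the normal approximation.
n = 53 per group

Sample size formula (two-sample t-test, normal approximation):
n = 2 · ((z_{α/2} + z_β) / d)²

z_{α/2} = 1.645 (for α = 0.1, two-sided)
z_β = 1.175 (for power = 0.88)
d = 0.55

n = 2 · ((1.645 + 1.175) / 0.55)²
n = 2 · (5.127)²
n ≈ 52.57
Round up to the next whole number: n = 53 per group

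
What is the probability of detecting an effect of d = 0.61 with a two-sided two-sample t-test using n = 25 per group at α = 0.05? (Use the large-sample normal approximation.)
Power ≈ 0.58

Power calculation (two-sample t-test, normal approximation):
z_β = d · √(n/2) - z_{α/2}
z_β = 0.61 · √(25/2) - 1.960
z_β = 0.61 · 3.536 - 1.960
z_β = 0.197

Power = Φ(z_β) = Φ(0.197) ≈ 0.578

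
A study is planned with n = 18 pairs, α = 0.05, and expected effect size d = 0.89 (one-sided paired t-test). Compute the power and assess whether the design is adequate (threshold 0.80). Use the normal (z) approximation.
Power ≈ 0.98; the study is adequately powered (power ≥ 0.80)

Power calculation (paired t-test, normal approximation):
z_β = d · √n - z_α
z_β = 0.89 · √18 - 1.645
z_β = 0.89 · 4.243 - 1.645
z_β = 2.131

Power = Φ(z_β) = Φ(2.131) ≈ 0.983

Effect size d = 0.89 is large by Cohen's convention (0.2/0.5/0.8).

Threshold: power ≥ 0.80 is conventionally adequate.
Power ≈ 0.98 → the study is adequately powered (power ≥ 0.80).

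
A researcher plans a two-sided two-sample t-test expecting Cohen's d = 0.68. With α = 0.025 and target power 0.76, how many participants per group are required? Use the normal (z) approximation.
n = 38 per group

Sample size formula (two-sample t-test, normal approximation):
n = 2 · ((z_{α/2} + z_β) / d)²

z_{α/2} = 2.241 (for α = 0.025, two-sided)
z_β = 0.706 (for power = 0.76)
d = 0.68

n = 2 · ((2.241 + 0.706) / 0.68)²
n = 2 · (4.334)²
n ≈ 37.57
Round up to the next whole number: n = 38 per group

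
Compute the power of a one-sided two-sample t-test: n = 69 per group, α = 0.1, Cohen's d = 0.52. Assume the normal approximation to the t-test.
Power ≈ 0.96

Power calculation (two-sample t-test, normal approximation):
z_β = d · √(n/2) - z_α
z_β = 0.52 · √(69/2) - 1.282
z_β = 0.52 · 5.874 - 1.282
z_β = 1.773

Power = Φ(z_β) = Φ(1.773) ≈ 0.962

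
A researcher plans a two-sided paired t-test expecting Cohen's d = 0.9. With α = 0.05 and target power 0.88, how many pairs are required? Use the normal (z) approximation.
n = 13 pairs

Sample size formula (paired t-test, normal approximation):
n = ((z_{α/2} + z_β) / d)²

z_{α/2} = 1.960 (for α = 0.05, two-sided)
z_β = 1.175 (for power = 0.88)
d = 0.9

n = ((1.960 + 1.175) / 0.9)²
n = (3.483)²
n ≈ 12.13
Round up to the next whole number: n = 13 pairs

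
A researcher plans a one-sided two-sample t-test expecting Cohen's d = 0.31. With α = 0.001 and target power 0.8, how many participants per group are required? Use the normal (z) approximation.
n = 322 per group

Sample size formula (two-sample t-test, normal approximation):
n = 2 · ((z_α + z_β) / d)²

z_α = 3.090 (for α = 0.001, one-sided)
z_β = 0.842 (for power = 0.8)
d = 0.31

n = 2 · ((3.090 + 0.842) / 0.31)²
n = 2 · (12.684)²
n ≈ 321.77
Round up to the next whole number: n = 322 per group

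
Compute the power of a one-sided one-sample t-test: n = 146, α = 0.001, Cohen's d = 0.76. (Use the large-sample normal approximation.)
Power ≈ 1.00

Power calculation (one-sample t-test, normal approximation):
z_β = d · √n - z_α
z_β = 0.76 · √146 - 3.090
z_β = 0.76 · 12.083 - 3.090
z_β = 6.093

Power = Φ(z_β) = Φ(6.093) ≈ 1.000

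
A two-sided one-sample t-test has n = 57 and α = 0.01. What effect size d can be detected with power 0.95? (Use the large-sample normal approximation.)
d ≈ 0.56

Minimum detectable effect (one-sample t-test, normal approximation):
d = (z_{α/2} + z_β) / √n
d = (2.576 + 1.645) / √57
d = 4.221 / 7.550
d ≈ 0.56

By Cohen's convention (0.2 small / 0.5 medium / 0.8 large): medium effect.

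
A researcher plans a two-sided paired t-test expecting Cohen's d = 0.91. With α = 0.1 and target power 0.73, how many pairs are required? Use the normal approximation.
n = 7 pairs

Sample size formula (paired t-test, normal approximation):
n = ((z_{α/2} + z_β) / d)²

z_{α/2} = 1.645 (for α = 0.1, two-sided)
z_β = 0.613 (for power = 0.73)
d = 0.91

n = ((1.645 + 0.613) / 0.91)²
n = (2.481)²
n ≈ 6.16
Round up to the next whole number: n = 7 pairs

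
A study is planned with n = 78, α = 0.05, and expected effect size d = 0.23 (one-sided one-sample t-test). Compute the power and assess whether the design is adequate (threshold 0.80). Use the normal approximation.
Power ≈ 0.65; the study is underpowered (power < 0.80)

Power calculation (one-sample t-test, normal approximation):
z_β = d · √n - z_α
z_β = 0.23 · √78 - 1.645
z_β = 0.23 · 8.832 - 1.645
z_β = 0.386

Power = Φ(z_β) = Φ(0.386) ≈ 0.650

Effect size d = 0.23 is small by Cohen's convention (0.2/0.5/0.8).

Threshold: power ≥ 0.80 is conventionally adequate.
Power ≈ 0.65 → the study is underpowered (power < 0.80).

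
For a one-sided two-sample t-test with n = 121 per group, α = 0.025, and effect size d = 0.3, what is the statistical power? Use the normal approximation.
Power ≈ 0.65

Power calculation (two-sample t-test, normal approximation):
z_β = d · √(n/2) - z_α
z_β = 0.3 · √(121/2) - 1.960
z_β = 0.3 · 7.778 - 1.960
z_β = 0.373

Power = Φ(z_β) = Φ(0.373) ≈ 0.646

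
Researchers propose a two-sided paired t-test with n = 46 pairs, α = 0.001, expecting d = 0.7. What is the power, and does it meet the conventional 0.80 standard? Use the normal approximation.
Power ≈ 0.93; the study is adequately powered (power ≥ 0.80)

Power calculation (paired t-test, normal approximation):
z_β = d · √n - z_{α/2}
z_β = 0.7 · √46 - 3.291
z_β = 0.7 · 6.782 - 3.291
z_β = 1.457

Power = Φ(z_β) = Φ(1.457) ≈ 0.927

Effect size d = 0.7 is medium by Cohen's convention (0.2/0.5/0.8).

Threshold: power ≥ 0.80 is conventionally adequate.
Power ≈ 0.93 → the study is adequately powered (power ≥ 0.80).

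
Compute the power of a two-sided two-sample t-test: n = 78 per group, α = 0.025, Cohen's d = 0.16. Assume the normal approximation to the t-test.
Power ≈ 0.11

Power calculation (two-sample t-test, normal approximation):
z_β = d · √(n/2) - z_{α/2}
z_β = 0.16 · √(78/2) - 2.241
z_β = 0.16 · 6.245 - 2.241
z_β = -1.242

Power = Φ(z_β) = Φ(-1.242) ≈ 0.107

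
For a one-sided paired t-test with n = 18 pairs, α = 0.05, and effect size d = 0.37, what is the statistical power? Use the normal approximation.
Power ≈ 0.47

Power calculation (paired t-test, normal approximation):
z_β = d · √n - z_α
z_β = 0.37 · √18 - 1.645
z_β = 0.37 · 4.243 - 1.645
z_β = -0.075

Power = Φ(z_β) = Φ(-0.075) ≈ 0.470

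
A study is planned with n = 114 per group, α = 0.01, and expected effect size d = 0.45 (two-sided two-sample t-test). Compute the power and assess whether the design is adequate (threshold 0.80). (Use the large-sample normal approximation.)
Power ≈ 0.79; the study is underpowered (power < 0.80)

Power calculation (two-sample t-test, normal approximation):
z_β = d · √(n/2) - z_{α/2}
z_β = 0.45 · √(114/2) - 2.576
z_β = 0.45 · 7.550 - 2.576
z_β = 0.822

Power = Φ(z_β) = Φ(0.822) ≈ 0.794

Effect size d = 0.45 is small by Cohen's convention (0.2/0.5/0.8).

Threshold: power ≥ 0.80 is conventionally adequate.
Power ≈ 0.79 → the study is underpowered (power < 0.80).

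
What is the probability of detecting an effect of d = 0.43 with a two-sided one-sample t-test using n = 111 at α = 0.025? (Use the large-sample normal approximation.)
Power ≈ 0.99

Power calculation (one-sample t-test, normal approximation):
z_β = d · √n - z_{α/2}
z_β = 0.43 · √111 - 2.241
z_β = 0.43 · 10.536 - 2.241
z_β = 2.289

Power = Φ(z_β) = Φ(2.289) ≈ 0.989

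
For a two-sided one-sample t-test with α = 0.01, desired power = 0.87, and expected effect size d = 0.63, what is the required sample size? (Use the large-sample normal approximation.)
n = 35

Sample size formula (one-sample t-test, normal approximation):
n = ((z_{α/2} + z_β) / d)²

z_{α/2} = 2.576 (for α = 0.01, two-sided)
z_β = 1.126 (for power = 0.87)
d = 0.63

n = ((2.576 + 1.126) / 0.63)²
n = (5.876)²
n ≈ 34.53
Round up to the next whole number: n = 35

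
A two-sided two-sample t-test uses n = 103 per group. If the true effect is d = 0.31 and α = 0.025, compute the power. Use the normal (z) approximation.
Power ≈ 0.49

Power calculation (two-sample t-test, normal approximation):
z_β = d · √(n/2) - z_{α/2}
z_β = 0.31 · √(103/2) - 2.241
z_β = 0.31 · 7.176 - 2.241
z_β = -0.017

Power = Φ(z_β) = Φ(-0.017) ≈ 0.493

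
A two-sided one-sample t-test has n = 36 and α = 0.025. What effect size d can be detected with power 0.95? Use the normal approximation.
d ≈ 0.65

Minimum detectable effect (one-sample t-test, normal approximation):
d = (z_{α/2} + z_β) / √n
d = (2.241 + 1.645) / √36
d = 3.886 / 6.000
d ≈ 0.65

By Cohen's convention (0.2 small / 0.5 medium / 0.8 large): medium effect.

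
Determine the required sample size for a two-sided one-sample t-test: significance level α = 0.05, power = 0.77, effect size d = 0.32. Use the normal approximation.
n = 72

Sample size formula (one-sample t-test, normal approximation):
n = ((z_{α/2} + z_β) / d)²

z_{α/2} = 1.960 (for α = 0.05, two-sided)
z_β = 0.739 (for power = 0.77)
d = 0.32

n = ((1.960 + 0.739) / 0.32)²
n = (8.434)²
n ≈ 71.13
Round up to the next whole number: n = 72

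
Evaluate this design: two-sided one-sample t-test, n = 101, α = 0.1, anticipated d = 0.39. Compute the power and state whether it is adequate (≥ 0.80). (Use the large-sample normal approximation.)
Power ≈ 0.99; the study is adequately powered (power ≥ 0.80)

Power calculation (one-sample t-test, normal approximation):
z_β = d · √n - z_{α/2}
z_β = 0.39 · √101 - 1.645
z_β = 0.39 · 10.050 - 1.645
z_β = 2.275

Power = Φ(z_β) = Φ(2.275) ≈ 0.989

Effect size d = 0.39 is small by Cohen's convention (0.2/0.5/0.8).

Threshold: power ≥ 0.80 is conventionally adequate.
Power ≈ 0.99 → the study is adequately powered (power ≥ 0.80).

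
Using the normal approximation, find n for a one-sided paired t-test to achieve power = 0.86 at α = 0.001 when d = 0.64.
n = 43 pairs

Sample size formula (paired t-test, normal approximation):
n = ((z_α + z_β) / d)²

z_α = 3.090 (for α = 0.001, one-sided)
z_β = 1.080 (for power = 0.86)
d = 0.64

n = ((3.090 + 1.080) / 0.64)²
n = (6.516)²
n ≈ 42.46
Round up to the next whole number: n = 43 pairs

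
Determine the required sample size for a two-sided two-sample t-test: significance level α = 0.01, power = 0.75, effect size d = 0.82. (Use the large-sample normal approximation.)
n = 32 per group

Sample size formula (two-sample t-test, normal approximation):
n = 2 · ((z_{α/2} + z_β) / d)²

z_{α/2} = 2.576 (for α = 0.01, two-sided)
z_β = 0.674 (for power = 0.75)
d = 0.82

n = 2 · ((2.576 + 0.674) / 0.82)²
n = 2 · (3.963)²
n ≈ 31.41
Round up to the next whole number: n = 32 per group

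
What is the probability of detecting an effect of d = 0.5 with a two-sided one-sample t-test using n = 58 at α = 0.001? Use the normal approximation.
Power ≈ 0.70

Power calculation (one-sample t-test, normal approximation):
z_β = d · √n - z_{α/2}
z_β = 0.5 · √58 - 3.291
z_β = 0.5 · 7.616 - 3.291
z_β = 0.517

Power = Φ(z_β) = Φ(0.517) ≈ 0.698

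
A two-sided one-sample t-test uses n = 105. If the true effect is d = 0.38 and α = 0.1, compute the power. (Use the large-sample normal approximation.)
Power ≈ 0.99

Power calculation (one-sample t-test, normal approximation):
z_β = d · √n - z_{α/2}
z_β = 0.38 · √105 - 1.645
z_β = 0.38 · 10.247 - 1.645
z_β = 2.249

Power = Φ(z_β) = Φ(2.249) ≈ 0.988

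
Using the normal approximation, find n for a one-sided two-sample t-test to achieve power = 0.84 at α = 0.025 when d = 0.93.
n = 21 per group

Sample size formula (two-sample t-test, normal approximation):
n = 2 · ((z_α + z_β) / d)²

z_α = 1.960 (for α = 0.025, one-sided)
z_β = 0.994 (for power = 0.84)
d = 0.93

n = 2 · ((1.960 + 0.994) / 0.93)²
n = 2 · (3.176)²
n ≈ 20.17
Round up to the next whole number: n = 21 per group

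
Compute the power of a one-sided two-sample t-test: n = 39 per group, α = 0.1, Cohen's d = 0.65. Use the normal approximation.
Power ≈ 0.94

Power calculation (two-sample t-test, normal approximation):
z_β = d · √(n/2) - z_α
z_β = 0.65 · √(39/2) - 1.282
z_β = 0.65 · 4.416 - 1.282
z_β = 1.589

Power = Φ(z_β) = Φ(1.589) ≈ 0.944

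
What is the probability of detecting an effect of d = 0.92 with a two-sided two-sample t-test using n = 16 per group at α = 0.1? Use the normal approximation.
Power ≈ 0.83

Power calculation (two-sample t-test, normal approximation):
z_β = d · √(n/2) - z_{α/2}
z_β = 0.92 · √(16/2) - 1.645
z_β = 0.92 · 2.828 - 1.645
z_β = 0.957

Power = Φ(z_β) = Φ(0.957) ≈ 0.831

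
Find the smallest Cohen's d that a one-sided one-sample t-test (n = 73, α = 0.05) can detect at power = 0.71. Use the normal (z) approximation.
d ≈ 0.26

Minimum detectable effect (one-sample t-test, normal approximation):
d = (z_α + z_β) / √n
d = (1.645 + 0.553) / √73
d = 2.198 / 8.544
d ≈ 0.26

By Cohen's convention (0.2 small / 0.5 medium / 0.8 large): small effect.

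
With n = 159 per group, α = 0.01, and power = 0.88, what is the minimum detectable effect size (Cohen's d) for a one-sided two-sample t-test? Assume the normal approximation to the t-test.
d ≈ 0.39

Minimum detectable effect (two-sample t-test, normal approximation):
d = (z_α + z_β) / √(n/2)
d = (2.326 + 1.175) / √(159/2)
d = 3.501 / 8.916
d ≈ 0.39

By Cohen's convention (0.2 small / 0.5 medium / 0.8 large): small effect.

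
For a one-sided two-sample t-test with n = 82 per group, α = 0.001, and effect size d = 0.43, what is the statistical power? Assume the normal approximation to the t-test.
Power ≈ 0.37

Power calculation (two-sample t-test, normal approximation):
z_β = d · √(n/2) - z_α
z_β = 0.43 · √(82/2) - 3.090
z_β = 0.43 · 6.403 - 3.090
z_β = -0.337

Power = Φ(z_β) = Φ(-0.337) ≈ 0.368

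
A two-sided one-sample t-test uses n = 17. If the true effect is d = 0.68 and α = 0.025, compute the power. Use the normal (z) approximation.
Power ≈ 0.71

Power calculation (one-sample t-test, normal approximation):
z_β = d · √n - z_{α/2}
z_β = 0.68 · √17 - 2.241
z_β = 0.68 · 4.123 - 2.241
z_β = 0.562

Power = Φ(z_β) = Φ(0.562) ≈ 0.713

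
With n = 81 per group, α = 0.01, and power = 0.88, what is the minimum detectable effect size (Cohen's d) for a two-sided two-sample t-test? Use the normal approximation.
d ≈ 0.59

Minimum detectable effect (two-sample t-test, normal approximation):
d = (z_{α/2} + z_β) / √(n/2)
d = (2.576 + 1.175) / √(81/2)
d = 3.751 / 6.364
d ≈ 0.59

By Cohen's convention (0.2 small / 0.5 medium / 0.8 large): medium effect.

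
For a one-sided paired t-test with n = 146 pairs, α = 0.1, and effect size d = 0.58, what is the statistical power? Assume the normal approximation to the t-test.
Power ≈ 1.00

Power calculation (paired t-test, normal approximation):
z_β = d · √n - z_α
z_β = 0.58 · √146 - 1.282
z_β = 0.58 · 12.083 - 1.282
z_β = 5.727

Power = Φ(z_β) = Φ(5.727) ≈ 1.000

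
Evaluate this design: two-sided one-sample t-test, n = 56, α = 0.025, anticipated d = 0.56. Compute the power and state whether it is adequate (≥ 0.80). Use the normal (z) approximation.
Power ≈ 0.97; the study is adequately powered (power ≥ 0.80)

Power calculation (one-sample t-test, normal approximation):
z_β = d · √n - z_{α/2}
z_β = 0.56 · √56 - 2.241
z_β = 0.56 · 7.483 - 2.241
z_β = 1.949

Power = Φ(z_β) = Φ(1.949) ≈ 0.974

Effect size d = 0.56 is medium by Cohen's convention (0.2/0.5/0.8).

Threshold: power ≥ 0.80 is conventionally adequate.
Power ≈ 0.97 → the study is adequately powered (power ≥ 0.80).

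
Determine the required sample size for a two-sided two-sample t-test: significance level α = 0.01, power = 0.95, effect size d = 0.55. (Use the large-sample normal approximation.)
n = 118 per group

Sample size formula (two-sample t-test, normal approximation):
n = 2 · ((z_{α/2} + z_β) / d)²

z_{α/2} = 2.576 (for α = 0.01, two-sided)
z_β = 1.645 (for power = 0.95)
d = 0.55

n = 2 · ((2.576 + 1.645) / 0.55)²
n = 2 · (7.675)²
n ≈ 117.81
Round up to the next whole number: n = 118 per group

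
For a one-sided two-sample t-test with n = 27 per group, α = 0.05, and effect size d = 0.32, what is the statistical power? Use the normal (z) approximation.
Power ≈ 0.32

Power calculation (two-sample t-test, normal approximation):
z_β = d · √(n/2) - z_α
z_β = 0.32 · √(27/2) - 1.645
z_β = 0.32 · 3.674 - 1.645
z_β = -0.469

Power = Φ(z_β) = Φ(-0.469) ≈ 0.319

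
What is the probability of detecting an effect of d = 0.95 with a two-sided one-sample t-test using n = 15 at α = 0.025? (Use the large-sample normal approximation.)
Power ≈ 0.92

Power calculation (one-sample t-test, normal approximation):
z_β = d · √n - z_{α/2}
z_β = 0.95 · √15 - 2.241
z_β = 0.95 · 3.873 - 2.241
z_β = 1.438

Power = Φ(z_β) = Φ(1.438) ≈ 0.925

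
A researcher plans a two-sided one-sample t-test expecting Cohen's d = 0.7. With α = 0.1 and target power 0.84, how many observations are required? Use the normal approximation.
n = 15

Sample size formula (one-sample t-test, normal approximation):
n = ((z_{α/2} + z_β) / d)²

z_{α/2} = 1.645 (for α = 0.1, two-sided)
z_β = 0.994 (for power = 0.84)
d = 0.7

n = ((1.645 + 0.994) / 0.7)²
n = (3.770)²
n ≈ 14.21
Round up to the next whole number: n = 15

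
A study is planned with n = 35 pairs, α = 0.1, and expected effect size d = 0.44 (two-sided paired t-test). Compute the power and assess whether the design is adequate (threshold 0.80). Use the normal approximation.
Power ≈ 0.83; the study is adequately powered (power ≥ 0.80)

Power calculation (paired t-test, normal approximation):
z_β = d · √n - z_{α/2}
z_β = 0.44 · √35 - 1.645
z_β = 0.44 · 5.916 - 1.645
z_β = 0.958

Power = Φ(z_β) = Φ(0.958) ≈ 0.831

Effect size d = 0.44 is small by Cohen's convention (0.2/0.5/0.8).

Threshold: power ≥ 0.80 is conventionally adequate.
Power ≈ 0.83 → the study is adequately powered (power ≥ 0.80).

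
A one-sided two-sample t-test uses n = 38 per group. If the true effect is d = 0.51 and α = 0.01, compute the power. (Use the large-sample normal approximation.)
Power ≈ 0.46

Power calculation (two-sample t-test, normal approximation):
z_β = d · √(n/2) - z_α
z_β = 0.51 · √(38/2) - 2.326
z_β = 0.51 · 4.359 - 2.326
z_β = -0.103

Power = Φ(z_β) = Φ(-0.103) ≈ 0.459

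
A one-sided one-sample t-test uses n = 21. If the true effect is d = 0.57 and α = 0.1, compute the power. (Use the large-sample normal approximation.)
Power ≈ 0.91

Power calculation (one-sample t-test, normal approximation):
z_β = d · √n - z_α
z_β = 0.57 · √21 - 1.282
z_β = 0.57 · 4.583 - 1.282
z_β = 1.331

Power = Φ(z_β) = Φ(1.331) ≈ 0.908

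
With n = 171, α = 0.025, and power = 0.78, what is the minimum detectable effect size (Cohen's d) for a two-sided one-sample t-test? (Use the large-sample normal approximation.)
d ≈ 0.23

Minimum detectable effect (one-sample t-test, normal approximation):
d = (z_{α/2} + z_β) / √n
d = (2.241 + 0.772) / √171
d = 3.014 / 13.077
d ≈ 0.23

By Cohen's convention (0.2 small / 0.5 medium / 0.8 large): small effect.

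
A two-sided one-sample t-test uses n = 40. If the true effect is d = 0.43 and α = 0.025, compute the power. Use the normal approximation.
Power ≈ 0.68

Power calculation (one-sample t-test, normal approximation):
z_β = d · √n - z_{α/2}
z_β = 0.43 · √40 - 2.241
z_β = 0.43 · 6.325 - 2.241
z_β = 0.478

Power = Φ(z_β) = Φ(0.478) ≈ 0.684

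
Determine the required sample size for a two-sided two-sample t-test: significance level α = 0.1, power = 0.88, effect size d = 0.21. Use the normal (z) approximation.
n = 361 per group

Sample size formula (two-sample t-test, normal approximation):
n = 2 · ((z_{α/2} + z_β) / d)²

z_{α/2} = 1.645 (for α = 0.1, two-sided)
z_β = 1.175 (for power = 0.88)
d = 0.21

n = 2 · ((1.645 + 1.175) / 0.21)²
n = 2 · (13.429)²
n ≈ 360.68
Round up to the next whole number: n = 361 per group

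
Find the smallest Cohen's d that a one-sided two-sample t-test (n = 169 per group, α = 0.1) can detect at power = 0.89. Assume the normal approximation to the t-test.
d ≈ 0.27

Minimum detectable effect (two-sample t-test, normal approximation):
d = (z_α + z_β) / √(n/2)
d = (1.282 + 1.227) / √(169/2)
d = 2.508 / 9.192
d ≈ 0.27

By Cohen's convention (0.2 small / 0.5 medium / 0.8 large): small effect.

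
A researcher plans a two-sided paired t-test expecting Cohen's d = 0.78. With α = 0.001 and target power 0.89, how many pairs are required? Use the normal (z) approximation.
n = 34 pairs

Sample size formula (paired t-test, normal approximation):
n = ((z_{α/2} + z_β) / d)²

z_{α/2} = 3.291 (for α = 0.001, two-sided)
z_β = 1.227 (for power = 0.89)
d = 0.78

n = ((3.291 + 1.227) / 0.78)²
n = (5.792)²
n ≈ 33.55
Round up to the next whole number: n = 34 pairs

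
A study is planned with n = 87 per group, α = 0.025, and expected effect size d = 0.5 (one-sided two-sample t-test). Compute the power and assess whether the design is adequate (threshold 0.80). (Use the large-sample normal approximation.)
Power ≈ 0.91; the study is adequately powered (power ≥ 0.80)

Power calculation (two-sample t-test, normal approximation):
z_β = d · √(n/2) - z_α
z_β = 0.5 · √(87/2) - 1.960
z_β = 0.5 · 6.595 - 1.960
z_β = 1.338

Power = Φ(z_β) = Φ(1.338) ≈ 0.910

Effect size d = 0.5 is medium by Cohen's convention (0.2/0.5/0.8).

Threshold: power ≥ 0.80 is conventionally adequate.
Power ≈ 0.91 → the study is adequately powered (power ≥ 0.80).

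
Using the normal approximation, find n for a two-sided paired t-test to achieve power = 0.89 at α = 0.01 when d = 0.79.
n = 24 pairs

Sample size formula (paired t-test, normal approximation):
n = ((z_{α/2} + z_β) / d)²

z_{α/2} = 2.576 (for α = 0.01, two-sided)
z_β = 1.227 (for power = 0.89)
d = 0.79

n = ((2.576 + 1.227) / 0.79)²
n = (4.814)²
n ≈ 23.17
Round up to the next whole number: n = 24 pairs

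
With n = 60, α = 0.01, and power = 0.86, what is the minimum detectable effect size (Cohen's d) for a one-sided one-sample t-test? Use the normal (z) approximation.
d ≈ 0.44

Minimum detectable effect (one-sample t-test, normal approximation):
d = (z_α + z_β) / √n
d = (2.326 + 1.080) / √60
d = 3.407 / 7.746
d ≈ 0.44

By Cohen's convention (0.2 small / 0.5 medium / 0.8 large): small effect.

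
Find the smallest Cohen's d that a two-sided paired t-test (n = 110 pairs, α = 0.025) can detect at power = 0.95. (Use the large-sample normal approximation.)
d ≈ 0.37

Minimum detectable effect (paired t-test, normal approximation):
d = (z_{α/2} + z_β) / √n
d = (2.241 + 1.645) / √110
d = 3.886 / 10.488
d ≈ 0.37

By Cohen's convention (0.2 small / 0.5 medium / 0.8 large): small effect.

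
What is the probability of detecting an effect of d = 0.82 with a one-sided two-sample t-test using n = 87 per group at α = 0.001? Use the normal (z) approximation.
Power ≈ 0.99

Power calculation (two-sample t-test, normal approximation):
z_β = d · √(n/2) - z_α
z_β = 0.82 · √(87/2) - 3.090
z_β = 0.82 · 6.595 - 3.090
z_β = 2.318

Power = Φ(z_β) = Φ(2.318) ≈ 0.990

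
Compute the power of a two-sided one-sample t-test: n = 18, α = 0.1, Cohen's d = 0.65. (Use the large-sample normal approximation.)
Power ≈ 0.87

Power calculation (one-sample t-test, normal approximation):
z_β = d · √n - z_{α/2}
z_β = 0.65 · √18 - 1.645
z_β = 0.65 · 4.243 - 1.645
z_β = 1.113

Power = Φ(z_β) = Φ(1.113) ≈ 0.867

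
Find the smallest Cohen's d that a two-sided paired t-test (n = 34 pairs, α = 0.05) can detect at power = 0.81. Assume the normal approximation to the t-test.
d ≈ 0.49

Minimum detectable effect (paired t-test, normal approximation):
d = (z_{α/2} + z_β) / √n
d = (1.960 + 0.878) / √34
d = 2.838 / 5.831
d ≈ 0.49

By Cohen's convention (0.2 small / 0.5 medium / 0.8 large): small effect.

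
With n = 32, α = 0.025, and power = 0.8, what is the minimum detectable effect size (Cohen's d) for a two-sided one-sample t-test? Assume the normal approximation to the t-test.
d ≈ 0.55

Minimum detectable effect (one-sample t-test, normal approximation):
d = (z_{α/2} + z_β) / √n
d = (2.241 + 0.842) / √32
d = 3.083 / 5.657
d ≈ 0.55

By Cohen's convention (0.2 small / 0.5 medium / 0.8 large): medium effect.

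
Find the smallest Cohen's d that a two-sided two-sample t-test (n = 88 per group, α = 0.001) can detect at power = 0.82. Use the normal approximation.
d ≈ 0.63

Minimum detectable effect (two-sample t-test, normal approximation):
d = (z_{α/2} + z_β) / √(n/2)
d = (3.291 + 0.915) / √(88/2)
d = 4.206 / 6.633
d ≈ 0.63

By Cohen's convention (0.2 small / 0.5 medium / 0.8 large): medium effect.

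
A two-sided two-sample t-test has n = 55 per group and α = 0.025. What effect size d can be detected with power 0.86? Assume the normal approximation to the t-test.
d ≈ 0.63

Minimum detectable effect (two-sample t-test, normal approximation):
d = (z_{α/2} + z_β) / √(n/2)
d = (2.241 + 1.080) / √(55/2)
d = 3.322 / 5.244
d ≈ 0.63

By Cohen's convention (0.2 small / 0.5 medium / 0.8 large): medium effect.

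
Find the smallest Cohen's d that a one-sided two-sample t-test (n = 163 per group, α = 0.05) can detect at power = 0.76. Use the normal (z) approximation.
d ≈ 0.26

Minimum detectable effect (two-sample t-test, normal approximation):
d = (z_α + z_β) / √(n/2)
d = (1.645 + 0.706) / √(163/2)
d = 2.351 / 9.028
d ≈ 0.26

By Cohen's convention (0.2 small / 0.5 medium / 0.8 large): small effect.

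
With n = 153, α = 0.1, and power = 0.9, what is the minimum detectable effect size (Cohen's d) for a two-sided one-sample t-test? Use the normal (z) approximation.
d ≈ 0.24

Minimum detectable effect (one-sample t-test, normal approximation):
d = (z_{α/2} + z_β) / √n
d = (1.645 + 1.282) / √153
d = 2.926 / 12.369
d ≈ 0.24

By Cohen's convention (0.2 small / 0.5 medium / 0.8 large): small effect.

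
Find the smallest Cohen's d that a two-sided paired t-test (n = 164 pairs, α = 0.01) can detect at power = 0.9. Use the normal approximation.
d ≈ 0.30

Minimum detectable effect (paired t-test, normal approximation):
d = (z_{α/2} + z_β) / √n
d = (2.576 + 1.282) / √164
d = 3.857 / 12.806
d ≈ 0.30

By Cohen's convention (0.2 small / 0.5 medium / 0.8 large): small effect.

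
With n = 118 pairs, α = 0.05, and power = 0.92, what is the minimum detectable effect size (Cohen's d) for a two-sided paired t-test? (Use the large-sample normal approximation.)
d ≈ 0.31

Minimum detectable effect (paired t-test, normal approximation):
d = (z_{α/2} + z_β) / √n
d = (1.960 + 1.405) / √118
d = 3.365 / 10.863
d ≈ 0.31

By Cohen's convention (0.2 small / 0.5 medium / 0.8 large): small effect.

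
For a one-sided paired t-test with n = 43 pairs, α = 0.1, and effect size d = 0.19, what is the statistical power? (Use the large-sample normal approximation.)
Power ≈ 0.49

Power calculation (paired t-test, normal approximation):
z_β = d · √n - z_α
z_β = 0.19 · √43 - 1.282
z_β = 0.19 · 6.557 - 1.282
z_β = -0.036

Power = Φ(z_β) = Φ(-0.036) ≈ 0.486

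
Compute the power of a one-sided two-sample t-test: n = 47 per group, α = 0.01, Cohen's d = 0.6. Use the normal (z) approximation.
Power ≈ 0.72

Power calculation (two-sample t-test, normal approximation):
z_β = d · √(n/2) - z_α
z_β = 0.6 · √(47/2) - 2.326
z_β = 0.6 · 4.848 - 2.326
z_β = 0.582

Power = Φ(z_β) = Φ(0.582) ≈ 0.720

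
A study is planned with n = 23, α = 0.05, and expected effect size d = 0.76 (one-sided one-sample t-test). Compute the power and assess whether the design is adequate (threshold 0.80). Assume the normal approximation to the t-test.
Power ≈ 0.98; the study is adequately powered (power ≥ 0.80)

Power calculation (one-sample t-test, normal approximation):
z_β = d · √n - z_α
z_β = 0.76 · √23 - 1.645
z_β = 0.76 · 4.796 - 1.645
z_β = 2.000

Power = Φ(z_β) = Φ(2.000) ≈ 0.977

Effect size d = 0.76 is medium by Cohen's convention (0.2/0.5/0.8).

Threshold: power ≥ 0.80 is conventionally adequate.
Power ≈ 0.98 → the study is adequately powered (power ≥ 0.80).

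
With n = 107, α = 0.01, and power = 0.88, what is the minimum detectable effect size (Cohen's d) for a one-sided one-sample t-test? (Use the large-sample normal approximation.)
d ≈ 0.34

Minimum detectable effect (one-sample t-test, normal approximation):
d = (z_α + z_β) / √n
d = (2.326 + 1.175) / √107
d = 3.501 / 10.344
d ≈ 0.34

By Cohen's convention (0.2 small / 0.5 medium / 0.8 large): small effect.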